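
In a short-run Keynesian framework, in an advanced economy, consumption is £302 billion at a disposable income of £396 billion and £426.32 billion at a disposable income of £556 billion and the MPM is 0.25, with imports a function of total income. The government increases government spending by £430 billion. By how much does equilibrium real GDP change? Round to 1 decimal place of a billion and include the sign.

+£909.1 billion

MPC = ΔC/ΔYd = (426.32 − 302)/(556 − 396) = 124.32/160 = 0.777.
Government-spending multiplier = 1/(1 − c + m) = 1/(1 − 0.777 + 0.25) = 1/0.473 ≈ 2.114.
ΔY = k × ΔG = (+£430 billion) / 0.473 ≈ +£909.1 billion.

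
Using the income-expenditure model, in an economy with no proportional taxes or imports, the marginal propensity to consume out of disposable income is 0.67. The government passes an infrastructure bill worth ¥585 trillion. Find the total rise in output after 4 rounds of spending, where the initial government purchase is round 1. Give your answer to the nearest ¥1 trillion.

Round 1 adds ΔG = ¥585 trillion; each later round is MPC = 0.67 times the previous.
After 4 rounds: 585 + 391.95 + 262.6065 + 175.946355 = ΔG·(1 − c^4)/(1 − c) = 585 × (1 − 0.20151121)/0.33 ≈ ¥1,416 trillion.

¥1,416 trillion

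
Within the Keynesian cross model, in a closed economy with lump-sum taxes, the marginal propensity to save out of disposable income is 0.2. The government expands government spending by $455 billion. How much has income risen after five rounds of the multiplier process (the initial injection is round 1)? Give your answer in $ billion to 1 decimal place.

MPC = 1 − MPS = 1 − 0.2 = 0.8.
Round 1 adds ΔG = $455 billion; each later round is MPC = 0.8 times the previous.
After 5 rounds: 455 + 364 + 291.2 + 232.96 + 186.368 = ΔG·(1 − c^5)/(1 − c) = 455 × (1 − 0.32768)/0.2 ≈ $1,529.5 billion.

$1,529.5 billion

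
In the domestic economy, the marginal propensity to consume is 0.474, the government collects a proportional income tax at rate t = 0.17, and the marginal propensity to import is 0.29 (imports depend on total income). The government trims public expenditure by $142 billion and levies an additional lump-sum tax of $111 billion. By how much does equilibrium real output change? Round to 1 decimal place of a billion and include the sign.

−$217.1 billion

Expenditure multiplier = 1/(1 − c(1−t) + m) = 1/(1 − 0.474×0.83 + 0.29) = 1/0.89658 ≈ 1.115.
ΔG contributes k·ΔG = (−$142 billion) / 0.89658 ≈ −$158.4 billion.
ΔT of +$111 billion changes first-round spending by −c·ΔT = −$52.614 billion, contributing k·(−c·ΔT) = (−$52.614 billion) / 0.89658 ≈ −$58.7 billion.
Net ΔY = k(ΔG − c·ΔT) = (−$194.614 billion) / 0.89658 ≈ −$217.1 billion.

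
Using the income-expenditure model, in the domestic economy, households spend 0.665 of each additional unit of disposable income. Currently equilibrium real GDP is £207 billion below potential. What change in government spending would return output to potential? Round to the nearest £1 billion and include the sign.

+£69 billion

Spending multiplier = 1/(1 − MPC) = 1/(1 − 0.665) = 1/0.335 ≈ 2.985.
Need ΔY = +£207 billion, so ΔG = ΔY/k = (+£207 billion) × 0.335 ≈ +£69 billion.
The government should increase government spending by £69 billion.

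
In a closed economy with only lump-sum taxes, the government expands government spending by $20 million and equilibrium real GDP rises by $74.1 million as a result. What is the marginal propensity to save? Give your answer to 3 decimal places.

0.270

Implied spending multiplier k = ΔY/ΔG = 74.1/20 = 3.705.
Since k = 1/(1 − MPC), MPC = 1 − 1/k = 1 − ΔG/ΔY = 1 − 20/74.1 ≈ 0.730.
MPS = 1 − MPC = 0.270.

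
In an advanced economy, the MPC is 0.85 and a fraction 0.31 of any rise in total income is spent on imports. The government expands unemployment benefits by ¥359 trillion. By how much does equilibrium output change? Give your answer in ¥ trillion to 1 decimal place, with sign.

The transfer change shifts disposable income by +¥359 trillion, so first-round consumption changes by c·ΔTR = 0.85 × (+¥359 trillion) = +¥305.15 trillion.
Expenditure multiplier = 1/(1 − c + m) = 1/(1 − 0.85 + 0.31) = 1/0.46 ≈ 2.174.
The transfer multiplier is c × k ≈ 1.848, so ΔY = k × (c·ΔTR) = (+¥305.15 trillion) / 0.46 ≈ +¥663.4 trillion.

+¥663.4 trillion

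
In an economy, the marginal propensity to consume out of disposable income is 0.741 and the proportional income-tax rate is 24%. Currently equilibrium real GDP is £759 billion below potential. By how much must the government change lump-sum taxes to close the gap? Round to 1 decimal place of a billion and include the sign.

Spending multiplier = 1/(1 − c(1−t)) = 1/(1 − 0.741×0.76) = 1/0.43684 ≈ 2.289.
Tax multiplier = −c·k = −0.741/0.43684 ≈ −1.696. Need ΔY = +£759 billion, so ΔT = ΔY/(−c·k) = −(+£759 billion) × 0.43684 / 0.741 ≈ −£447.5 billion.
The government should cut lump-sum taxes by £447.5 billion.

−£447.5 billion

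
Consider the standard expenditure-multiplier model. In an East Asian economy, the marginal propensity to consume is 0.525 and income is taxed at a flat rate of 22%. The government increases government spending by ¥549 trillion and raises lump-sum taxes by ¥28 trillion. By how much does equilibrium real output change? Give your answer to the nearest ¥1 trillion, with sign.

Expenditure multiplier = 1/(1 − c(1−t)) = 1/(1 − 0.525×0.78) = 1/0.5905 ≈ 1.693.
ΔG contributes k·ΔG = (+¥549 trillion) / 0.5905 ≈ +¥929.7 trillion.
ΔT of +¥28 trillion changes first-round spending by −c·ΔT = −¥14.7 trillion, contributing k·(−c·ΔT) = (−¥14.7 trillion) / 0.5905 ≈ −¥24.9 trillion.
Net ΔY = k(ΔG − c·ΔT) = (+¥534.3 trillion) / 0.5905 ≈ +¥905 trillion.

+¥905 trillion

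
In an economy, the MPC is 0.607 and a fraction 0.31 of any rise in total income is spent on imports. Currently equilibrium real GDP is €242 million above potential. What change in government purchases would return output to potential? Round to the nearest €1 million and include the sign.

Spending multiplier = 1/(1 − c + m) = 1/(1 − 0.607 + 0.31) = 1/0.703 ≈ 1.422.
Need ΔY = −€242 million, so ΔG = ΔY/k = (−€242 million) × 0.703 ≈ −€170 million.
The government should cut government purchases by €170 million.

−€170 million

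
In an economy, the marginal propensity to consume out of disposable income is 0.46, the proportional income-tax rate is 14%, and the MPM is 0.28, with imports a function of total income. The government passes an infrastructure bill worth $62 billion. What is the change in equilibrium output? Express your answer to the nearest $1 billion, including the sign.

Spending multiplier = 1/(1 − c(1−t) + m) = 1/(1 − 0.46×0.86 + 0.28) = 1/0.8844 ≈ 1.131.
ΔY = k × ΔG = (+$62 billion) / 0.8844 ≈ +$70 billion.

+$70 billion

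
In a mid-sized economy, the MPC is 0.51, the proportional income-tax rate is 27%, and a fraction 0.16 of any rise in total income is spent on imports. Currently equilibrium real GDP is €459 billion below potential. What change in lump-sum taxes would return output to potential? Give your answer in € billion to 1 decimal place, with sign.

−€708.9 billion

Spending multiplier = 1/(1 − c(1−t) + m) = 1/(1 − 0.51×0.73 + 0.16) = 1/0.7877 ≈ 1.27.
Tax multiplier = −c·k = −0.51/0.7877 ≈ −0.647. Need ΔY = +€459 billion, so ΔT = ΔY/(−c·k) = −(+€459 billion) × 0.7877 / 0.51 ≈ −€708.9 billion.
The government should cut lump-sum taxes by €708.9 billion.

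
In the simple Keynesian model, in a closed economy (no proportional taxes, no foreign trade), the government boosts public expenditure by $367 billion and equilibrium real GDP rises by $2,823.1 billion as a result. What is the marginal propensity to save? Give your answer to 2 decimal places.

0.13

Implied spending multiplier k = ΔY/ΔG = 2,823.1/367 ≈ 7.6924.
Since k = 1/(1 − MPC), MPC = 1 − 1/k = 1 − ΔG/ΔY = 1 − 367/2,823.1 ≈ 0.87.
MPS = 1 − MPC = 0.13.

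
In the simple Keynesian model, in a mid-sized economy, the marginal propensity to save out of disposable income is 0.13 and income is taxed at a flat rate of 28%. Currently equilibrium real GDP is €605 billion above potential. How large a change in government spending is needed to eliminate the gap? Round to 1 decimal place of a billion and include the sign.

MPC = 1 − MPS = 1 − 0.13 = 0.87.
Spending multiplier = 1/(1 − c(1−t)) = 1/(1 − 0.87×0.72) = 1/0.3736 ≈ 2.677.
Need ΔY = −€605 billion, so ΔG = ΔY/k = (−€605 billion) × 0.3736 ≈ −€226 billion.
The government should cut government spending by €226 billion.

−€226.0 billion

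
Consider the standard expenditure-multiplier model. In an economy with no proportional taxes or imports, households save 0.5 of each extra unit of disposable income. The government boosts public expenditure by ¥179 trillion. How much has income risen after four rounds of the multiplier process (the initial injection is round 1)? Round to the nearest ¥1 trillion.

¥336 trillion

MPC = 1 − MPS = 1 − 0.5 = 0.5.
Round 1 adds ΔG = ¥179 trillion; each later round is MPC = 0.5 times the previous.
After 4 rounds: 179 + 89.5 + 44.75 + 22.375 = ΔG·(1 − c^4)/(1 − c) = 179 × (1 − 0.0625)/0.5 ≈ ¥336 trillion.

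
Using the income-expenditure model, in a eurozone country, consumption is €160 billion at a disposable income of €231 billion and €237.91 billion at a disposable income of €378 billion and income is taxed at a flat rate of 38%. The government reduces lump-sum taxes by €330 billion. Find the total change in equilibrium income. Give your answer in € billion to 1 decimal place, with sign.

MPC = ΔC/ΔYd = (237.91 − 160)/(378 − 231) = 77.91/147 = 0.53.
A lump-sum tax change of −€330 billion shifts disposable income by +€330 billion; first-round consumption changes by −c × ΔT = −0.53 × (−€330 billion) = +€174.9 billion.
Expenditure multiplier = 1/(1 − c(1−t)) = 1/(1 − 0.53×0.62) = 1/0.6714 ≈ 1.489.
The tax multiplier is −c × k ≈ −0.789, so ΔY = k × (−c·ΔT) = (+€174.9 billion) / 0.6714 ≈ +€260.5 billion.

+€260.5 billion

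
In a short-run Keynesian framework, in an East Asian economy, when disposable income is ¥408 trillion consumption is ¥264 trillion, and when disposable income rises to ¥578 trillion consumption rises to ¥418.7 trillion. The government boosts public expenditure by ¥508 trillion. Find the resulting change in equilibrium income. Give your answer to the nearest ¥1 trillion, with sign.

MPC = ΔC/ΔYd = (418.7 − 264)/(578 − 408) = 154.7/170 = 0.91.
Spending multiplier = 1/(1 − MPC) = 1/(1 − 0.91) = 1/0.09 ≈ 11.111.
ΔY = k × ΔG = (+¥508 trillion) / 0.09 ≈ +¥5,644 trillion.

+¥5,644 trillion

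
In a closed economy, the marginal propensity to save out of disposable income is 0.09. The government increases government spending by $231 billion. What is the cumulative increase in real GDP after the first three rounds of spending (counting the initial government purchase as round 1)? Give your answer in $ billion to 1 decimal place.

$632.5 billion

MPC = 1 − MPS = 1 − 0.09 = 0.91.
Round 1 adds ΔG = $231 billion; each later round is MPC = 0.91 times the previous.
After 3 rounds: 231 + 210.21 + 191.2911 = ΔG·(1 − c^3)/(1 − c) = 231 × (1 − 0.753571)/0.09 ≈ $632.5 billion.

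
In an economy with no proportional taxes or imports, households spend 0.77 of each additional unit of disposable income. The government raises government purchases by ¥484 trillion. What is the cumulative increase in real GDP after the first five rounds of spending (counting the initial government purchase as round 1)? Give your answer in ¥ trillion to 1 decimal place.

Round 1 adds ΔG = ¥484 trillion; each later round is MPC = 0.77 times the previous.
After 5 rounds: 484 + 372.68 + 286.9636 + 220.961972 + 170.14071844 = ΔG·(1 − c^5)/(1 − c) = 484 × (1 − 0.2706784157)/0.23 ≈ ¥1,534.7 trillion.

¥1,534.7 trillion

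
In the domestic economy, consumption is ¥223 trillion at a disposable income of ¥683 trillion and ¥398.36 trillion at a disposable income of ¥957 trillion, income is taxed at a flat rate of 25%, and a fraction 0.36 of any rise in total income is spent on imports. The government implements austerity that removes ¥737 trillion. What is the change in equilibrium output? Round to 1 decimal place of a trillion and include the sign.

MPC = ΔC/ΔYd = (398.36 − 223)/(957 − 683) = 175.36/274 = 0.64.
Government-spending multiplier = 1/(1 − c(1−t) + m) = 1/(1 − 0.64×0.75 + 0.36) = 1/0.88 ≈ 1.136.
ΔY = k × ΔG = (−¥737 trillion) / 0.88 = −¥837.5 trillion.

−¥837.5 trillion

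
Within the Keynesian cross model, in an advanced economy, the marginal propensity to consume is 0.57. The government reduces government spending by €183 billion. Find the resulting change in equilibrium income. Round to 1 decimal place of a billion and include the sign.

Expenditure multiplier = 1/(1 − MPC) = 1/(1 − 0.57) = 1/0.43 ≈ 2.326.
ΔY = k × ΔG = (−€183 billion) / 0.43 ≈ −€425.6 billion.

−€425.6 billion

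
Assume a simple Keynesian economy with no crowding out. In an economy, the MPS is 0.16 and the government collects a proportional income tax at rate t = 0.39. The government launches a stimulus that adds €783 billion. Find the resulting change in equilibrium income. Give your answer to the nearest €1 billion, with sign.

+€1,606 billion

MPC = 1 − MPS = 1 − 0.16 = 0.84.
Expenditure multiplier = 1/(1 − c(1−t)) = 1/(1 − 0.84×0.61) = 1/0.4876 ≈ 2.051.
ΔY = k × ΔG = (+€783 billion) / 0.4876 ≈ +€1,606 billion.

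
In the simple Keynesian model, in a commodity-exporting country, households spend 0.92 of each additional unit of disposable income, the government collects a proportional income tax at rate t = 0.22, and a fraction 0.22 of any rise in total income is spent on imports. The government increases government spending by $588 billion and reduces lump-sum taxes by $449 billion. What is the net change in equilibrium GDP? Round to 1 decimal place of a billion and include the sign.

Expenditure multiplier = 1/(1 − c(1−t) + m) = 1/(1 − 0.92×0.78 + 0.22) = 1/0.5024 ≈ 1.99.
ΔG contributes k·ΔG = (+$588 billion) / 0.5024 ≈ +$1,170.4 billion.
ΔT of −$449 billion changes first-round spending by −c·ΔT = +$413.08 billion, contributing k·(−c·ΔT) = (+$413.08 billion) / 0.5024 ≈ +$822.2 billion.
Net ΔY = k(ΔG − c·ΔT) = (+$1,001.08 billion) / 0.5024 ≈ +$1,992.6 billion.

+$1,992.6 billion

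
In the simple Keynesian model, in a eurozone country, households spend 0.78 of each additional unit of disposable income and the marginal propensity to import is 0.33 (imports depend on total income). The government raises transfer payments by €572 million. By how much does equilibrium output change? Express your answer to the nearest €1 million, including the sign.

+€811 million

The transfer change shifts disposable income by +€572 million, so first-round consumption changes by c·ΔTR = 0.78 × (+€572 million) = +€446.16 million.
Expenditure multiplier = 1/(1 − c + m) = 1/(1 − 0.78 + 0.33) = 1/0.55 ≈ 1.818.
The transfer multiplier is c × k ≈ 1.418, so ΔY = k × (c·ΔTR) = (+€446.16 million) / 0.55 ≈ +€811 million.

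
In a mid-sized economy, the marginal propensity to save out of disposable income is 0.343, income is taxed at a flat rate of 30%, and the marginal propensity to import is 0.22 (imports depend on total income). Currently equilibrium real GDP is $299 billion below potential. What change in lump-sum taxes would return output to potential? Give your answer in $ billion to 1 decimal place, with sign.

−$345.9 billion

MPC = 1 − MPS = 1 − 0.343 = 0.657.
Spending multiplier = 1/(1 − c(1−t) + m) = 1/(1 − 0.657×0.7 + 0.22) = 1/0.7601 ≈ 1.316.
Tax multiplier = −c·k = −0.657/0.7601 ≈ −0.864. Need ΔY = +$299 billion, so ΔT = ΔY/(−c·k) = −(+$299 billion) × 0.7601 / 0.657 ≈ −$345.9 billion.
The government should cut lump-sum taxes by $345.9 billion.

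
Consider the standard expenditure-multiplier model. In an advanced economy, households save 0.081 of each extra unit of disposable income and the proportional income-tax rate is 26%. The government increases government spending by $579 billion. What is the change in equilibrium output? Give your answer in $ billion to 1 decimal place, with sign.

+$1,809.7 billion

MPC = 1 − MPS = 1 − 0.081 = 0.919.
Expenditure multiplier = 1/(1 − c(1−t)) = 1/(1 − 0.919×0.74) = 1/0.31994 ≈ 3.126.
ΔY = k × ΔG = (+$579 billion) / 0.31994 ≈ +$1,809.7 billion.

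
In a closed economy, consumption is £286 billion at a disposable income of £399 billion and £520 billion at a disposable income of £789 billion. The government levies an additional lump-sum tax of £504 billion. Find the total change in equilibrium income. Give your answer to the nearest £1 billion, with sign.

−£756 billion

MPC = ΔC/ΔYd = (520 − 286)/(789 − 399) = 234/390 = 0.6.
A lump-sum tax change of +£504 billion shifts disposable income by −£504 billion; first-round consumption changes by −c × ΔT = −0.6 × (+£504 billion) = −£302.4 billion.
Expenditure multiplier = 1/(1 − MPC) = 1/(1 − 0.6) = 1/0.4 = 2.5.
The tax multiplier is −c × k = −1.5, so ΔY = k × (−c·ΔT) = (−£302.4 billion) / 0.4 = −£756 billion.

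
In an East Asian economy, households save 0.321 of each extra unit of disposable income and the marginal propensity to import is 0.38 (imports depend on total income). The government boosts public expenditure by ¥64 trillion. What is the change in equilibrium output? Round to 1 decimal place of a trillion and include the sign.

MPC = 1 − MPS = 1 − 0.321 = 0.679.
Spending multiplier = 1/(1 − c + m) = 1/(1 − 0.679 + 0.38) = 1/0.701 ≈ 1.427.
ΔY = k × ΔG = (+¥64 trillion) / 0.701 ≈ +¥91.3 trillion.

+¥91.3 trillion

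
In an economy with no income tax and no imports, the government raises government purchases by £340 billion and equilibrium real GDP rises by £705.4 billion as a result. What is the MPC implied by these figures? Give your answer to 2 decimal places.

Implied spending multiplier k = ΔY/ΔG = 705.4/340 ≈ 2.0747.
Since k = 1/(1 − MPC), MPC = 1 − 1/k = 1 − ΔG/ΔY = 1 − 340/705.4 ≈ 0.52.

0.52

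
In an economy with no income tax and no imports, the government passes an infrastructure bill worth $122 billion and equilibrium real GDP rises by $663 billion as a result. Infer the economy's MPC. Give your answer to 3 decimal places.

0.816

Implied spending multiplier k = ΔY/ΔG = 663/122 ≈ 5.4344.
Since k = 1/(1 − MPC), MPC = 1 − 1/k = 1 − ΔG/ΔY = 1 − 122/663 ≈ 0.816.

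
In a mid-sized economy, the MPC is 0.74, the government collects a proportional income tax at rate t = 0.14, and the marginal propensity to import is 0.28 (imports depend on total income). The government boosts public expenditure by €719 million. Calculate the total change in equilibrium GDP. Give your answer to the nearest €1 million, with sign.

+€1,117 million

Government-spending multiplier = 1/(1 − c(1−t) + m) = 1/(1 − 0.74×0.86 + 0.28) = 1/0.6436 ≈ 1.554.
ΔY = k × ΔG = (+€719 million) / 0.6436 ≈ +€1,117 million.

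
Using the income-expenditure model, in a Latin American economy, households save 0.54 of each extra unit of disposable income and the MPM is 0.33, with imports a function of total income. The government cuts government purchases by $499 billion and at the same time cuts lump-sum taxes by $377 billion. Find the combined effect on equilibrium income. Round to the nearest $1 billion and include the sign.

MPC = 1 − MPS = 1 − 0.54 = 0.46.
Expenditure multiplier = 1/(1 − c + m) = 1/(1 − 0.46 + 0.33) = 1/0.87 ≈ 1.149.
ΔG contributes k·ΔG = (−$499 billion) / 0.87 ≈ −$573.6 billion.
ΔT of −$377 billion changes first-round spending by −c·ΔT = +$173.42 billion, contributing k·(−c·ΔT) = (+$173.42 billion) / 0.87 ≈ +$199.3 billion.
Net ΔY = k(ΔG − c·ΔT) = (−$325.58 billion) / 0.87 ≈ −$374 billion.

−$374 billion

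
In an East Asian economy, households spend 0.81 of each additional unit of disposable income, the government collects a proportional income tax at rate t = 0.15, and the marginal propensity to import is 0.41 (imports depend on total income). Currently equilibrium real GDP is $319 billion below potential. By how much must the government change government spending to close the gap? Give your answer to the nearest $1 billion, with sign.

+$230 billion

Spending multiplier = 1/(1 − c(1−t) + m) = 1/(1 − 0.81×0.85 + 0.41) = 1/0.7215 ≈ 1.386.
Need ΔY = +$319 billion, so ΔG = ΔY/k = (+$319 billion) × 0.7215 ≈ +$230 billion.
The government should increase government spending by $230 billion.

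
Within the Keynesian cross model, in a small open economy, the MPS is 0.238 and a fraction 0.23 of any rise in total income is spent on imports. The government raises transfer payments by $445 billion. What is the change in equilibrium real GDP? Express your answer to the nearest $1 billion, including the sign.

MPC = 1 − MPS = 1 − 0.238 = 0.762.
The transfer change shifts disposable income by +$445 billion, so first-round consumption changes by c·ΔTR = 0.762 × (+$445 billion) = +$339.09 billion.
Expenditure multiplier = 1/(1 − c + m) = 1/(1 − 0.762 + 0.23) = 1/0.468 ≈ 2.137.
The transfer multiplier is c × k ≈ 1.628, so ΔY = k × (c·ΔTR) = (+$339.09 billion) / 0.468 ≈ +$725 billion.

+$725 billion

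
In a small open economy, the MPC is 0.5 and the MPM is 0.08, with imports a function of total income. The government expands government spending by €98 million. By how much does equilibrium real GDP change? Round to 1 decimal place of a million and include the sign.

Expenditure multiplier = 1/(1 − c + m) = 1/(1 − 0.5 + 0.08) = 1/0.58 ≈ 1.724.
ΔY = k × ΔG = (+€98 million) / 0.58 ≈ +€169 million.

+€169.0 million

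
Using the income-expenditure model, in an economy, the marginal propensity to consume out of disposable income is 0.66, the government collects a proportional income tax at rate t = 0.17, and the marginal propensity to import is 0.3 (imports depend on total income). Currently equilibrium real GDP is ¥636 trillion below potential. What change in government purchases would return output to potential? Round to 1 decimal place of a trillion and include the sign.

+¥478.4 trillion

Spending multiplier = 1/(1 − c(1−t) + m) = 1/(1 − 0.66×0.83 + 0.3) = 1/0.7522 ≈ 1.329.
Need ΔY = +¥636 trillion, so ΔG = ΔY/k = (+¥636 trillion) × 0.7522 ≈ +¥478.4 trillion.
The government should increase government purchases by ¥478.4 trillion.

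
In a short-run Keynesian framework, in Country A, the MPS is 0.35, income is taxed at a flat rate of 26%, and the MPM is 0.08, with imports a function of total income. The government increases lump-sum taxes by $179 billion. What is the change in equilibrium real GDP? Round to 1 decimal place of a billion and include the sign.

MPC = 1 − MPS = 1 − 0.35 = 0.65.
A lump-sum tax change of +$179 billion shifts disposable income by −$179 billion; first-round consumption changes by −c × ΔT = −0.65 × (+$179 billion) = −$116.35 billion.
Expenditure multiplier = 1/(1 − c(1−t) + m) = 1/(1 − 0.65×0.74 + 0.08) = 1/0.599 ≈ 1.669.
The tax multiplier is −c × k ≈ −1.085, so ΔY = k × (−c·ΔT) = (−$116.35 billion) / 0.599 ≈ −$194.2 billion.

−$194.2 billion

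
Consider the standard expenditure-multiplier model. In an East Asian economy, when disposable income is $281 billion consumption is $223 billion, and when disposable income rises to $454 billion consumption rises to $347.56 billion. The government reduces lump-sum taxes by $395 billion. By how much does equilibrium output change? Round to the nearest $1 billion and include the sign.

+$1,016 billion

MPC = ΔC/ΔYd = (347.56 − 223)/(454 − 281) = 124.56/173 = 0.72.
A lump-sum tax change of −$395 billion shifts disposable income by +$395 billion; first-round consumption changes by −c × ΔT = −0.72 × (−$395 billion) = +$284.4 billion.
Expenditure multiplier = 1/(1 − MPC) = 1/(1 − 0.72) = 1/0.28 ≈ 3.571.
The tax multiplier is −c × k ≈ −2.571, so ΔY = k × (−c·ΔT) = (+$284.4 billion) / 0.28 ≈ +$1,016 billion.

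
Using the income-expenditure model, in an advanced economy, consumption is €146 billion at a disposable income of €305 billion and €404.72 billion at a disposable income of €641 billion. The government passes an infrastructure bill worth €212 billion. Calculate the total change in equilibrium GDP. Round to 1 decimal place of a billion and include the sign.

MPC = ΔC/ΔYd = (404.72 − 146)/(641 − 305) = 258.72/336 = 0.77.
Expenditure multiplier = 1/(1 − MPC) = 1/(1 − 0.77) = 1/0.23 ≈ 4.348.
ΔY = k × ΔG = (+€212 billion) / 0.23 ≈ +€921.7 billion.

+€921.7 billion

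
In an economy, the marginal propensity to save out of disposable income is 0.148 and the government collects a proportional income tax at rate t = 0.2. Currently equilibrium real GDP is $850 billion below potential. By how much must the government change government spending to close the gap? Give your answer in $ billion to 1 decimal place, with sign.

MPC = 1 − MPS = 1 − 0.148 = 0.852.
Spending multiplier = 1/(1 − c(1−t)) = 1/(1 − 0.852×0.8) = 1/0.3184 ≈ 3.141.
Need ΔY = +$850 billion, so ΔG = ΔY/k = (+$850 billion) × 0.3184 ≈ +$270.6 billion.
The government should increase government spending by $270.6 billion.

+$270.6 billion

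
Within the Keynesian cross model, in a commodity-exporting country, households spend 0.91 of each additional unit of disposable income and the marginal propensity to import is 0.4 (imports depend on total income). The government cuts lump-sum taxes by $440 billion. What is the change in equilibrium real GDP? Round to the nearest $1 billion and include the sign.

A lump-sum tax change of −$440 billion shifts disposable income by +$440 billion; first-round consumption changes by −c × ΔT = −0.91 × (−$440 billion) = +$400.4 billion.
Expenditure multiplier = 1/(1 − c + m) = 1/(1 − 0.91 + 0.4) = 1/0.49 ≈ 2.041.
The tax multiplier is −c × k ≈ −1.857, so ΔY = k × (−c·ΔT) = (+$400.4 billion) / 0.49 ≈ +$817 billion.

+$817 billion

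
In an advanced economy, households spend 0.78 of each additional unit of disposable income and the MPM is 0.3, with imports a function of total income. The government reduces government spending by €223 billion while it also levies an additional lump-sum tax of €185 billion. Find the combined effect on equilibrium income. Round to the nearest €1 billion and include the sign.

−€706 billion

Expenditure multiplier = 1/(1 − c + m) = 1/(1 − 0.78 + 0.3) = 1/0.52 ≈ 1.923.
ΔG contributes k·ΔG = (−€223 billion) / 0.52 ≈ −€428.8 billion.
ΔT of +€185 billion changes first-round spending by −c·ΔT = −€144.3 billion, contributing k·(−c·ΔT) = (−€144.3 billion) / 0.52 = −€277.5 billion.
Net ΔY = k(ΔG − c·ΔT) = (−€367.3 billion) / 0.52 ≈ −€706 billion.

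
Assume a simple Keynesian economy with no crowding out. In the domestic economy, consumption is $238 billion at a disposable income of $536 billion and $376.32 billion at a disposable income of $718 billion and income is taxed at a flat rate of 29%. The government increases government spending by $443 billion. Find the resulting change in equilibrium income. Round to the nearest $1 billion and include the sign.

+$962 billion

MPC = ΔC/ΔYd = (376.32 − 238)/(718 − 536) = 138.32/182 = 0.76.
Spending multiplier = 1/(1 − c(1−t)) = 1/(1 − 0.76×0.71) = 1/0.4604 ≈ 2.172.
ΔY = k × ΔG = (+$443 billion) / 0.4604 ≈ +$962 billion.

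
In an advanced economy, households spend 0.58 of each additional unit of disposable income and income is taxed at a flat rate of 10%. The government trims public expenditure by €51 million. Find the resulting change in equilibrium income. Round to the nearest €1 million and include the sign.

Spending multiplier = 1/(1 − c(1−t)) = 1/(1 − 0.58×0.9) = 1/0.478 ≈ 2.092.
ΔY = k × ΔG = (−€51 million) / 0.478 ≈ −€107 million.

−€107 million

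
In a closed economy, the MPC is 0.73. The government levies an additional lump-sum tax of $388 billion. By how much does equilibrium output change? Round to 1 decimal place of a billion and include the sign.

−$1,049.0 billion

A lump-sum tax change of +$388 billion shifts disposable income by −$388 billion; first-round consumption changes by −c × ΔT = −0.73 × (+$388 billion) = −$283.24 billion.
Expenditure multiplier = 1/(1 − MPC) = 1/(1 − 0.73) = 1/0.27 ≈ 3.704.
The tax multiplier is −c × k ≈ −2.704, so ΔY = k × (−c·ΔT) = (−$283.24 billion) / 0.27 ≈ −$1,049 billion.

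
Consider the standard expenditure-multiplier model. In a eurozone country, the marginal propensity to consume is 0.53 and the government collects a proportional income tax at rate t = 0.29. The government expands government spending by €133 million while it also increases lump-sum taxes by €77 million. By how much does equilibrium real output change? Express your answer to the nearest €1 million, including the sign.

Expenditure multiplier = 1/(1 − c(1−t)) = 1/(1 − 0.53×0.71) = 1/0.6237 ≈ 1.603.
ΔG contributes k·ΔG = (+€133 million) / 0.6237 ≈ +€213.2 million.
ΔT of +€77 million changes first-round spending by −c·ΔT = −€40.81 million, contributing k·(−c·ΔT) = (−€40.81 million) / 0.6237 ≈ −€65.4 million.
Net ΔY = k(ΔG − c·ΔT) = (+€92.19 million) / 0.6237 ≈ +€148 million.

+€148 million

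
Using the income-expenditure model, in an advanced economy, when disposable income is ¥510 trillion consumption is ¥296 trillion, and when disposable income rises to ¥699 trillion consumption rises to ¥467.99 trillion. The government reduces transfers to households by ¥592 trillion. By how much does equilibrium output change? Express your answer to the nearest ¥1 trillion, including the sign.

MPC = ΔC/ΔYd = (467.99 − 296)/(699 − 510) = 171.99/189 = 0.91.
The transfer change shifts disposable income by −¥592 trillion, so first-round consumption changes by c·ΔTR = 0.91 × (−¥592 trillion) = −¥538.72 trillion.
Expenditure multiplier = 1/(1 − MPC) = 1/(1 − 0.91) = 1/0.09 ≈ 11.111.
The transfer multiplier is c × k ≈ 10.111, so ΔY = k × (c·ΔTR) = (−¥538.72 trillion) / 0.09 ≈ −¥5,986 trillion.

−¥5,986 trillion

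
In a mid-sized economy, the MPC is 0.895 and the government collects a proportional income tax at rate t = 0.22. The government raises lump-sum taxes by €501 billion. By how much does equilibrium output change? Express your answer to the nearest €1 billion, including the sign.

A lump-sum tax change of +€501 billion shifts disposable income by −€501 billion; first-round consumption changes by −c × ΔT = −0.895 × (+€501 billion) = −€448.395 billion.
Expenditure multiplier = 1/(1 − c(1−t)) = 1/(1 − 0.895×0.78) = 1/0.3019 ≈ 3.312.
The tax multiplier is −c × k ≈ −2.965, so ΔY = k × (−c·ΔT) = (−€448.395 billion) / 0.3019 ≈ −€1,485 billion.

−€1,485 billion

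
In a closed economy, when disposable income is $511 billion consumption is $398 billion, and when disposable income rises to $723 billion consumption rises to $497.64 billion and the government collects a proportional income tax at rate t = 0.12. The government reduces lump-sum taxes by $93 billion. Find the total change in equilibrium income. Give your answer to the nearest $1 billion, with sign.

+$75 billion

MPC = ΔC/ΔYd = (497.64 − 398)/(723 − 511) = 99.64/212 = 0.47.
A lump-sum tax change of −$93 billion shifts disposable income by +$93 billion; first-round consumption changes by −c × ΔT = −0.47 × (−$93 billion) = +$43.71 billion.
Expenditure multiplier = 1/(1 − c(1−t)) = 1/(1 − 0.47×0.88) = 1/0.5864 ≈ 1.705.
The tax multiplier is −c × k ≈ −0.802, so ΔY = k × (−c·ΔT) = (+$43.71 billion) / 0.5864 ≈ +$75 billion.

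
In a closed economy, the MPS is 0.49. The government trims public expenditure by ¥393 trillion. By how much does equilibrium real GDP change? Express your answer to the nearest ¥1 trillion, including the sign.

−¥802 trillion

MPC = 1 − MPS = 1 − 0.49 = 0.51.
Expenditure multiplier = 1/(1 − MPC) = 1/(1 − 0.51) = 1/0.49 ≈ 2.041.
ΔY = k × ΔG = (−¥393 trillion) / 0.49 ≈ −¥802 trillion.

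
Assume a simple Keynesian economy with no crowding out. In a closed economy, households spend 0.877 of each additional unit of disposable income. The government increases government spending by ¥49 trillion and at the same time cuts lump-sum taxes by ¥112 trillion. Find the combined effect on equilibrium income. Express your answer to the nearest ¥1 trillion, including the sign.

+¥1,197 trillion

Expenditure multiplier = 1/(1 − MPC) = 1/(1 − 0.877) = 1/0.123 ≈ 8.13.
ΔG contributes k·ΔG = (+¥49 trillion) / 0.123 ≈ +¥398.4 trillion.
ΔT of −¥112 trillion changes first-round spending by −c·ΔT = +¥98.224 trillion, contributing k·(−c·ΔT) = (+¥98.224 trillion) / 0.123 ≈ +¥798.6 trillion.
Net ΔY = k(ΔG − c·ΔT) = (+¥147.224 trillion) / 0.123 ≈ +¥1,197 trillion.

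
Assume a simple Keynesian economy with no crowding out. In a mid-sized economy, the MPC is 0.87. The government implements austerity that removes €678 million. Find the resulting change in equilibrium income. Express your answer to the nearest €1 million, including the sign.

Spending multiplier = 1/(1 − MPC) = 1/(1 − 0.87) = 1/0.13 ≈ 7.692.
ΔY = k × ΔG = (−€678 million) / 0.13 ≈ −€5,215 million.

−€5,215 million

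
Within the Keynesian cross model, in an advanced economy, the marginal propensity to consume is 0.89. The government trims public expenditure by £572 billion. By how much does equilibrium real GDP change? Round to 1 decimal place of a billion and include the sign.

−£5,200.0 billion

Spending multiplier = 1/(1 − MPC) = 1/(1 − 0.89) = 1/0.11 ≈ 9.091.
ΔY = k × ΔG = (−£572 billion) / 0.11 = −£5,200 billion.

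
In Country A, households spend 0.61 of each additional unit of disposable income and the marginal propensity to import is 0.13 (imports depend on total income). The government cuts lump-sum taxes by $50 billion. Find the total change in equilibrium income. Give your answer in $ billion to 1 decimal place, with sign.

+$58.7 billion

A lump-sum tax change of −$50 billion shifts disposable income by +$50 billion; first-round consumption changes by −c × ΔT = −0.61 × (−$50 billion) = +$30.5 billion.
Expenditure multiplier = 1/(1 − c + m) = 1/(1 − 0.61 + 0.13) = 1/0.52 ≈ 1.923.
The tax multiplier is −c × k ≈ −1.173, so ΔY = k × (−c·ΔT) = (+$30.5 billion) / 0.52 ≈ +$58.7 billion.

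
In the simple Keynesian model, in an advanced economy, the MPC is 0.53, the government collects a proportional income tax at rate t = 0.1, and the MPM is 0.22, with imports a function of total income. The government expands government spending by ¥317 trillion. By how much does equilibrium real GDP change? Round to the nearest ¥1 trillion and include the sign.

Spending multiplier = 1/(1 − c(1−t) + m) = 1/(1 − 0.53×0.9 + 0.22) = 1/0.743 ≈ 1.346.
ΔY = k × ΔG = (+¥317 trillion) / 0.743 ≈ +¥427 trillion.

+¥427 trillion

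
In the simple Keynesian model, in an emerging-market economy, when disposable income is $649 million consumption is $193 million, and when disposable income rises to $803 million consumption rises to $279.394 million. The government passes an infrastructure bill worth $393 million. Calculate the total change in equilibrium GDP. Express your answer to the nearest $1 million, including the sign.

MPC = ΔC/ΔYd = (279.394 − 193)/(803 − 649) = 86.394/154 = 0.561.
Expenditure multiplier = 1/(1 − MPC) = 1/(1 − 0.561) = 1/0.439 ≈ 2.278.
ΔY = k × ΔG = (+$393 million) / 0.439 ≈ +$895 million.

+$895 million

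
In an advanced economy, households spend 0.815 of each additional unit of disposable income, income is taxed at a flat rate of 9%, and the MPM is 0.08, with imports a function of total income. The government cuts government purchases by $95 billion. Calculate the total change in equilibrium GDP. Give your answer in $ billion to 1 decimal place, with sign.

−$280.8 billion

Government-spending multiplier = 1/(1 − c(1−t) + m) = 1/(1 − 0.815×0.91 + 0.08) = 1/0.33835 ≈ 2.956.
ΔY = k × ΔG = (−$95 billion) / 0.33835 ≈ −$280.8 billion.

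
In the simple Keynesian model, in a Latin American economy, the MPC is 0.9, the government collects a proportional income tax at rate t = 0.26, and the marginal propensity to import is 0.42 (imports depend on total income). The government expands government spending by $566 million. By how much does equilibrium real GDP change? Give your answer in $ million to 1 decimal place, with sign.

+$750.7 million

Spending multiplier = 1/(1 − c(1−t) + m) = 1/(1 − 0.9×0.74 + 0.42) = 1/0.754 ≈ 1.326.
ΔY = k × ΔG = (+$566 million) / 0.754 ≈ +$750.7 million.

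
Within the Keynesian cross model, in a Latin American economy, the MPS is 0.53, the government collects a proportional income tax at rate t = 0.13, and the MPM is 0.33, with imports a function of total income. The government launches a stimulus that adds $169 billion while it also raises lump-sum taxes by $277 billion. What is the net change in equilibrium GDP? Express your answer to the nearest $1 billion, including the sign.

MPC = 1 − MPS = 1 − 0.53 = 0.47.
Expenditure multiplier = 1/(1 − c(1−t) + m) = 1/(1 − 0.47×0.87 + 0.33) = 1/0.9211 ≈ 1.086.
ΔG contributes k·ΔG = (+$169 billion) / 0.9211 ≈ +$183.5 billion.
ΔT of +$277 billion changes first-round spending by −c·ΔT = −$130.19 billion, contributing k·(−c·ΔT) = (−$130.19 billion) / 0.9211 ≈ −$141.3 billion.
Net ΔY = k(ΔG − c·ΔT) = (+$38.81 billion) / 0.9211 ≈ +$42 billion.

+$42 billion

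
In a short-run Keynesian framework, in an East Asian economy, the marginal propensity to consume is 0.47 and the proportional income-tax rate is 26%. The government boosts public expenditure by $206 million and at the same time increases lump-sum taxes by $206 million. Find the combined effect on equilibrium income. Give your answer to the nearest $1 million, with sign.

+$167 million

Expenditure multiplier = 1/(1 − c(1−t)) = 1/(1 − 0.47×0.74) = 1/0.6522 ≈ 1.533.
ΔG contributes k·ΔG = (+$206 million) / 0.6522 ≈ +$315.9 million.
ΔT of +$206 million changes first-round spending by −c·ΔT = −$96.82 million, contributing k·(−c·ΔT) = (−$96.82 million) / 0.6522 ≈ −$148.5 million.
Net ΔY = k(ΔG − c·ΔT) = (+$109.18 million) / 0.6522 ≈ +$167 million.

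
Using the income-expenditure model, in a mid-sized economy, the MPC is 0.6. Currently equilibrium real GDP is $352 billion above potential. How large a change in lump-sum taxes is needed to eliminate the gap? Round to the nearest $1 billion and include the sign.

Spending multiplier = 1/(1 − MPC) = 1/(1 − 0.6) = 1/0.4 = 2.5.
Tax multiplier = −c·k = −0.6/0.4 = −1.5. Need ΔY = −$352 billion, so ΔT = ΔY/(−c·k) = −(−$352 billion) × 0.4 / 0.6 ≈ +$235 billion.
The government should raise lump-sum taxes by $235 billion.

+$235 billion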